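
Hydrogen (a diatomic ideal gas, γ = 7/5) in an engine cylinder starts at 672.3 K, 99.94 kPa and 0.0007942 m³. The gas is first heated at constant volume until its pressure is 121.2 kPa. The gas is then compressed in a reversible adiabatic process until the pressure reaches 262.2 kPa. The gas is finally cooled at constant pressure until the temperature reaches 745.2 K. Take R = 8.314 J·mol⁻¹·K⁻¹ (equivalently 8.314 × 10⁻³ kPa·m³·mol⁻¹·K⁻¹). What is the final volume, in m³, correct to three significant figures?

V constant ⇒ P ∝ T: V₂ = V₁; T₂ = T₁·(P₂/P₁) = 815.3 K.
Adiabatic (γ = 7/5), T V^(γ−1) and P V^γ constant: T₃ = T₂·(P₃/P₂)^((γ−1)/γ) = 1016 K; V₃ = V₂·(P₂/P₃)^(1/γ) = 0.0004577 m³.
P constant ⇒ V ∝ T: P₄ = P₃; V₄ = V₃·(T₄/T₃) = 0.0003355 m³.

V₄ ≈ 0.000336 m³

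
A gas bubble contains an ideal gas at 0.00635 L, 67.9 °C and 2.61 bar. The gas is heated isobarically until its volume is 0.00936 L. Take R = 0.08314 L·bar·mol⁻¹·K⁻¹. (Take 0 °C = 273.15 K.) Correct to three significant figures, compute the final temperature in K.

Convert: T₁ = 341.0 K.
P constant ⇒ V ∝ T: P₂ = P₁; T₂ = T₁·(V₂/V₁) = 502.7 K.

T₂ ≈ 503 K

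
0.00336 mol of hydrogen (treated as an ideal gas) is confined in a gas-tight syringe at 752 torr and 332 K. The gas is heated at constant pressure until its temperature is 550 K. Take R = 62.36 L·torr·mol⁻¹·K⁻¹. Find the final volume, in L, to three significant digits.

V₂ ≈ 0.153 L

From PV = nRT: V₁ = nRT₁/P₁ = 0.09251 L.
P constant ⇒ V ∝ T: P₂ = P₁; V₂ = V₁·(T₂/T₁) = 0.1532 L.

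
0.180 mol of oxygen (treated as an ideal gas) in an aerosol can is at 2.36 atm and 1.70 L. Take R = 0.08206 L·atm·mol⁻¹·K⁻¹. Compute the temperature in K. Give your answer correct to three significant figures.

T ≈ 272 K

PV = nRT ⇒ T = PV/(nR) = (2.36 × 1.70) / (0.180 × 0.08206)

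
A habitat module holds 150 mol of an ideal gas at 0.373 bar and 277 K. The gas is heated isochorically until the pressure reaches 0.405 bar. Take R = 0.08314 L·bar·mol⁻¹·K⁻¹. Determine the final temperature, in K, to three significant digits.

From PV = nRT: V₁ = nRT₁/P₁ = 9261 L.
V constant ⇒ P ∝ T: V₂ = V₁; T₂ = T₁·(P₂/P₁) = 300.8 K.

T₂ ≈ 301 K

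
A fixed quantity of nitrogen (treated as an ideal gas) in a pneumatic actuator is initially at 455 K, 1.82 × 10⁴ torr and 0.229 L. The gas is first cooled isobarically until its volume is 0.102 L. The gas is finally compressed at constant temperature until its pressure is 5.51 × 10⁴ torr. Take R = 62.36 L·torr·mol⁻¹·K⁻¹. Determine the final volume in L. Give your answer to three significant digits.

V₃ ≈ 0.0337 L

Isobaric, so V/T is constant: P₂ = P₁; T₂ = T₁·(V₂/V₁) = 202.7 K.
T constant ⇒ Boyle's law P V = const: T₃ = T₂; V₃ = V₂·(P₂/P₃) = 0.03369 L.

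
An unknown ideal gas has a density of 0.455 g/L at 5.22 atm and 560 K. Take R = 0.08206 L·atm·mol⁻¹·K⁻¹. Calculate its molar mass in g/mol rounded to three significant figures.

M ≈ 4.01 g/mol

ρ = PM/(RT) ⇒ M = ρRT/P = (0.455 × 0.08206 × 560.0) / 5.22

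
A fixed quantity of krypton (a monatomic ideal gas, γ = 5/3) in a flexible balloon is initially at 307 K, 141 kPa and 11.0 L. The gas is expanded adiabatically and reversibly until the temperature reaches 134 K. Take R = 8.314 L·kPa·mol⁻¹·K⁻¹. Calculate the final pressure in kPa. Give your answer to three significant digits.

Reversible adiabatic, γ = 5/3: P₂ = P₁·(T₂/T₁)^(γ/(γ−1)) = 17.75 kPa; V₂ = V₁·(T₁/T₂)^(1/(γ−1)) = 38.15 L.

P₂ ≈ 17.7 kPa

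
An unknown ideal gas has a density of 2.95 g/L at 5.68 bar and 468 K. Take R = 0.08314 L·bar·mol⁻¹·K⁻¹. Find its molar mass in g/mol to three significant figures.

ρ = PM/(RT) ⇒ M = ρRT/P = (2.95 × 0.08314 × 468.0) / 5.68

M ≈ 20.2 g/mol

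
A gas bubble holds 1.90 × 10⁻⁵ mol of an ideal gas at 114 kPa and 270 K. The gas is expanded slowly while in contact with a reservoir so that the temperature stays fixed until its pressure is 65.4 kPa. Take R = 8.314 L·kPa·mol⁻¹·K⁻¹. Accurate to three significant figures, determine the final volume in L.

From PV = nRT: V₁ = nRT₁/P₁ = 0.0003741 L.
Isothermal, so P V is constant: T₂ = T₁; V₂ = V₁·(P₁/P₂) = 0.0006522 L.

V₂ ≈ 0.000652 L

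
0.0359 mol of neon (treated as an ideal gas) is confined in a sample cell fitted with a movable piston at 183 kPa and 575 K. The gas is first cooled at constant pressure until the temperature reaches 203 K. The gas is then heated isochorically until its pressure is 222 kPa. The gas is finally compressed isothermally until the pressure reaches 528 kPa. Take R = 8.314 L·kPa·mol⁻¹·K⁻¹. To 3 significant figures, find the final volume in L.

V₄ ≈ 0.139 L

From PV = nRT: V₁ = nRT₁/P₁ = 0.9378 L.
P constant ⇒ V ∝ T: P₂ = P₁; V₂ = V₁·(T₂/T₁) = 0.3311 L.
V constant ⇒ P ∝ T: V₃ = V₂; T₃ = T₂·(P₃/P₂) = 246.3 K.
T constant ⇒ Boyle's law P V = const: T₄ = T₃; V₄ = V₃·(P₃/P₄) = 0.1392 L.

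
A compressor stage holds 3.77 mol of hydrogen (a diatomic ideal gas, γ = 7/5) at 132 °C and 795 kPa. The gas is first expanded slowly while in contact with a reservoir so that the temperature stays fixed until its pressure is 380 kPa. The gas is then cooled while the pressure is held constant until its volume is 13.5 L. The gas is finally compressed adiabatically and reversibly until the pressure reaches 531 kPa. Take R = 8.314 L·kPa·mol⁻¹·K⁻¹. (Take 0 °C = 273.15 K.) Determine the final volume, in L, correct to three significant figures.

V₄ ≈ 10.6 L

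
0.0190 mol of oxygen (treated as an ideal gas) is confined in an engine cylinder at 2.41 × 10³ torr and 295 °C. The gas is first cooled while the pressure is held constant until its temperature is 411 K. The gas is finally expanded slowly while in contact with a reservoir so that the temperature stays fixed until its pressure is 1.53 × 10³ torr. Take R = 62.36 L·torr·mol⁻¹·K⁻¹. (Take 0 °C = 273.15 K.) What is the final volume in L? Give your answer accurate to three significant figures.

Convert: T₁ = 568.1 K.
From PV = nRT: V₁ = nRT₁/P₁ = 0.2793 L.
P constant ⇒ V ∝ T: P₂ = P₁; V₂ = V₁·(T₂/T₁) = 0.2021 L.
T constant ⇒ Boyle's law P V = const: T₃ = T₂; V₃ = V₂·(P₂/P₃) = 0.3183 L.

V₃ ≈ 0.318 L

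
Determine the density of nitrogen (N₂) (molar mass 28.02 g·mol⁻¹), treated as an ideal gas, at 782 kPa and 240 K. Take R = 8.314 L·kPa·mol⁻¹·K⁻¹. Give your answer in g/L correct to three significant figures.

ρ ≈ 11.0 g/L

ρ = PM/(RT) = (782 × 28.02) / (8.314 × 240.0)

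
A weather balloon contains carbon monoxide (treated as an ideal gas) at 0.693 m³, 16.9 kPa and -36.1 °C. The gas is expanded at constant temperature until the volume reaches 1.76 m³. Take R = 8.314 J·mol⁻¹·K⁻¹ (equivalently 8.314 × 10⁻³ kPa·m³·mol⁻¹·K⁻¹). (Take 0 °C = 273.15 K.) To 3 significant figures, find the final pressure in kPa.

P₂ ≈ 6.65 kPa

Convert: T₁ = 237.0 K.
T constant ⇒ Boyle's law P V = const: T₂ = T₁; P₂ = P₁·(V₁/V₂) = 6.654 kPa.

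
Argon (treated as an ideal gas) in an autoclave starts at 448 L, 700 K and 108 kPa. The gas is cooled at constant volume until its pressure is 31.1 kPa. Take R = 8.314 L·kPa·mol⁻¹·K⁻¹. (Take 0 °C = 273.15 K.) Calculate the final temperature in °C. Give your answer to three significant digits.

T₂ ≈ -71.6 °C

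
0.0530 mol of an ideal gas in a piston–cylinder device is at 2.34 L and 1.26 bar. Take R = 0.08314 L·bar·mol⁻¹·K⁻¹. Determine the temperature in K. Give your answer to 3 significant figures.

PV = nRT ⇒ T = PV/(nR) = (1.26 × 2.34) / (0.0530 × 0.08314)

T ≈ 669 K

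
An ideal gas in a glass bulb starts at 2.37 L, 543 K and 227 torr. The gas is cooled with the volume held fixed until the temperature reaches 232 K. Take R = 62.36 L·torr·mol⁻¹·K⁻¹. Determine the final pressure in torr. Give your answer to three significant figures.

P₂ ≈ 97.0 torr

Isochoric, so P/T is constant: V₂ = V₁; P₂ = P₁·(T₂/T₁) = 96.99 torr.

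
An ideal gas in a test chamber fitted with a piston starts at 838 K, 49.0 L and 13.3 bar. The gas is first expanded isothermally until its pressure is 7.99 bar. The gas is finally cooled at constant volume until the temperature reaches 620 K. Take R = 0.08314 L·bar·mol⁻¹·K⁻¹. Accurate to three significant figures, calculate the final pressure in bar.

P₃ ≈ 5.91 bar

T constant ⇒ Boyle's law P V = const: T₂ = T₁; V₂ = V₁·(P₁/P₂) = 81.56 L.
Isochoric, so P/T is constant: V₃ = V₂; P₃ = P₂·(T₃/T₂) = 5.911 bar.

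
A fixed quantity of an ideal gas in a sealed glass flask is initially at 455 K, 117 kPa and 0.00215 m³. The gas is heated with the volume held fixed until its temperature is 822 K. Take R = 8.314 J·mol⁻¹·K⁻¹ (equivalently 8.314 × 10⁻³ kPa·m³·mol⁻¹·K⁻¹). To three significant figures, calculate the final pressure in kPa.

P₂ ≈ 211 kPa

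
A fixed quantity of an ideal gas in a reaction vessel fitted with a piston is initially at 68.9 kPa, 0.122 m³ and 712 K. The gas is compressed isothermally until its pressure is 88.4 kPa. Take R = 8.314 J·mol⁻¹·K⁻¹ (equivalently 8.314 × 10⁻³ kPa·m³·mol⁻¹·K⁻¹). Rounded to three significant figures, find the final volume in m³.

Isothermal, so P V is constant: T₂ = T₁; V₂ = V₁·(P₁/P₂) = 0.09509 m³.

V₂ ≈ 0.0951 m³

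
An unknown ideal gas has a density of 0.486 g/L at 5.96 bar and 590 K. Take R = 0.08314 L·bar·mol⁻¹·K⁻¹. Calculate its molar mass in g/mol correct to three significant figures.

M ≈ 4.00 g/mol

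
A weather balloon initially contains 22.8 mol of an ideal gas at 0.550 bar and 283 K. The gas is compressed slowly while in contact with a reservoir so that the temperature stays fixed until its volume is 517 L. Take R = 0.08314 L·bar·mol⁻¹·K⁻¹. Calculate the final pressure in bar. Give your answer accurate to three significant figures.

From PV = nRT: V₁ = nRT₁/P₁ = 975.4 L.
Isothermal, so P V is constant: T₂ = T₁; P₂ = P₁·(V₁/V₂) = 1.038 bar.

P₂ ≈ 1.04 bar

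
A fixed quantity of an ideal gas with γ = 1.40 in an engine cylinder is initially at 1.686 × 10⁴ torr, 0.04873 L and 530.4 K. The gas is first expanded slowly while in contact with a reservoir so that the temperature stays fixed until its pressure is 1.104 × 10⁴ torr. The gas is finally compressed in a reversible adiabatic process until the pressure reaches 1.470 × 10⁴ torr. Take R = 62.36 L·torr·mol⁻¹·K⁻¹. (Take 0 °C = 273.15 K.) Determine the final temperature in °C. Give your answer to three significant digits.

T constant ⇒ Boyle's law P V = const: T₂ = T₁; V₂ = V₁·(P₁/P₂) = 0.07442 L.
Reversible adiabatic, γ = 1.40: T₃ = T₂·(P₃/P₂)^((γ−1)/γ) = 575.6 K; V₃ = V₂·(P₂/P₃)^(1/γ) = 0.06065 L.

T₃ ≈ 302 °C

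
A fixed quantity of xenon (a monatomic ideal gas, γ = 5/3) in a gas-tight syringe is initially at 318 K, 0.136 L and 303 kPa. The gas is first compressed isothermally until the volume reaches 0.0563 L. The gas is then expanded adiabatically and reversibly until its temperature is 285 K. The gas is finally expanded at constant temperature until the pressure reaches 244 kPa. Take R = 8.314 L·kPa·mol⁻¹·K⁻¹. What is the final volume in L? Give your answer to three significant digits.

Isothermal, so P V is constant: T₂ = T₁; P₂ = P₁·(V₁/V₂) = 731.9 kPa.
Adiabatic (γ = 5/3), T V^(γ−1) and P V^γ constant: P₃ = P₂·(T₃/T₂)^(γ/(γ−1)) = 556.6 kPa; V₃ = V₂·(T₂/T₃)^(1/(γ−1)) = 0.06636 L.
Isothermal, so P V is constant: T₄ = T₃; V₄ = V₃·(P₃/P₄) = 0.1514 L.

V₄ ≈ 0.151 L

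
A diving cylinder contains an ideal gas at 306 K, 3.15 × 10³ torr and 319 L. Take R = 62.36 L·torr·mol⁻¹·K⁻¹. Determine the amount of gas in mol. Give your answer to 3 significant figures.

n ≈ 52.7 mol

PV = nRT ⇒ n = PV/(RT) = (3.15e+03 × 319) / (62.36 × 306)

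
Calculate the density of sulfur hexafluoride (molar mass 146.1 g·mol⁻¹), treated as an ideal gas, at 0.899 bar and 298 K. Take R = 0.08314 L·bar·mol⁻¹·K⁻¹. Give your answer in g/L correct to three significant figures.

ρ = PM/(RT) = (0.899 × 146.1) / (0.08314 × 298.0)

ρ ≈ 5.30 g/L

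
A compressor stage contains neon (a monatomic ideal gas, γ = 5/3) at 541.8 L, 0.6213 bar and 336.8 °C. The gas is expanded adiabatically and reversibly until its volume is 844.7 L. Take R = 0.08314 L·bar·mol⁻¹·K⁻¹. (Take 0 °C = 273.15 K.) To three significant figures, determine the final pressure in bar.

Convert: T₁ = 610.0 K.
Adiabatic (γ = 5/3), T V^(γ−1) and P V^γ constant: T₂ = T₁·(V₁/V₂)^(γ−1) = 453.6 K; P₂ = P₁·(V₁/V₂)^γ = 0.2964 bar.

P₂ ≈ 0.296 bar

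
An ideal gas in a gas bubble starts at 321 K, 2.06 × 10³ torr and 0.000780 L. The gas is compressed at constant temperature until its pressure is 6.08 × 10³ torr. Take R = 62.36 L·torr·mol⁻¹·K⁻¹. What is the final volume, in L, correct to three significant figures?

Isothermal, so P V is constant: T₂ = T₁; V₂ = V₁·(P₁/P₂) = 0.0002643 L.

V₂ ≈ 0.000264 L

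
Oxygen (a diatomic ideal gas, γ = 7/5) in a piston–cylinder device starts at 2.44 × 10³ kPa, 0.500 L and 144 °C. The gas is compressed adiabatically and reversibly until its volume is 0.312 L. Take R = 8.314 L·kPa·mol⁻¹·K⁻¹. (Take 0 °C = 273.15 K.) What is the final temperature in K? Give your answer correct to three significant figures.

T₂ ≈ 504 K

Convert: T₁ = 417.1 K.
Reversible adiabatic, γ = 7/5: T₂ = T₁·(V₁/V₂)^(γ−1) = 503.8 K; P₂ = P₁·(V₁/V₂)^γ = 4722 kPa.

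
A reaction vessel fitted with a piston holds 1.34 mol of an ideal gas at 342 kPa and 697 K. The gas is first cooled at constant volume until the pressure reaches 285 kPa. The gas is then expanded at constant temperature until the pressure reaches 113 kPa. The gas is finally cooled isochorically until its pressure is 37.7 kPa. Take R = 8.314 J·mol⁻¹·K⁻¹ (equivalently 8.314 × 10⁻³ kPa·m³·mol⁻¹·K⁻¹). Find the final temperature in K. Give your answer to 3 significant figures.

From PV = nRT: V₁ = nRT₁/P₁ = 0.02270 m³.
V constant ⇒ P ∝ T: V₂ = V₁; T₂ = T₁·(P₂/P₁) = 580.8 K.
Isothermal, so P V is constant: T₃ = T₂; V₃ = V₂·(P₂/P₃) = 0.05726 m³.
V constant ⇒ P ∝ T: V₄ = V₃; T₄ = T₃·(P₄/P₃) = 193.8 K.

T₄ ≈ 194 K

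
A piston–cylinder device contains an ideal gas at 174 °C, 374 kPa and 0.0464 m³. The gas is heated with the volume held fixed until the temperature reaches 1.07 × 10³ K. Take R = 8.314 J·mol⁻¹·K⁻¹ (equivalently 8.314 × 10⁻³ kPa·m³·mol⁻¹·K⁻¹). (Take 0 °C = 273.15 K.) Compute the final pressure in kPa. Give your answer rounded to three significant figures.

Convert: T₁ = 447.1 K.
Isochoric, so P/T is constant: V₂ = V₁; P₂ = P₁·(T₂/T₁) = 895.0 kPa.

P₂ ≈ 895 kPa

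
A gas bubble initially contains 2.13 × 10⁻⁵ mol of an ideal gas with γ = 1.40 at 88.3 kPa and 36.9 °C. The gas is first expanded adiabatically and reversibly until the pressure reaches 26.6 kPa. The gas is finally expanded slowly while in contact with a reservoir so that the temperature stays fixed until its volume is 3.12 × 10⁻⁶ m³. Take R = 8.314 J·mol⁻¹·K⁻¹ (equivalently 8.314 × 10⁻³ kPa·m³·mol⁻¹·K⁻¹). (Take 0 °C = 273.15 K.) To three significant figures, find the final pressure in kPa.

P₃ ≈ 12.5 kPa

Convert: T₁ = 310.0 K.
From PV = nRT: V₁ = nRT₁/P₁ = 6.218e-07 m³.
Adiabatic (γ = 1.40), T V^(γ−1) and P V^γ constant: T₂ = T₁·(P₂/P₁)^((γ−1)/γ) = 220.1 K; V₂ = V₁·(P₁/P₂)^(1/γ) = 1.465e-06 m³.
T constant ⇒ Boyle's law P V = const: T₃ = T₂; P₃ = P₂·(V₂/V₃) = 12.49 kPa.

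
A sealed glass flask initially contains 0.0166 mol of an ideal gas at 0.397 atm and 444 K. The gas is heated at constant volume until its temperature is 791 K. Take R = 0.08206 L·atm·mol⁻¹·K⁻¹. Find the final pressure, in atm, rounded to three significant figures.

From PV = nRT: V₁ = nRT₁/P₁ = 1.523 L.
V constant ⇒ P ∝ T: V₂ = V₁; P₂ = P₁·(T₂/T₁) = 0.7073 atm.

P₂ ≈ 0.707 atm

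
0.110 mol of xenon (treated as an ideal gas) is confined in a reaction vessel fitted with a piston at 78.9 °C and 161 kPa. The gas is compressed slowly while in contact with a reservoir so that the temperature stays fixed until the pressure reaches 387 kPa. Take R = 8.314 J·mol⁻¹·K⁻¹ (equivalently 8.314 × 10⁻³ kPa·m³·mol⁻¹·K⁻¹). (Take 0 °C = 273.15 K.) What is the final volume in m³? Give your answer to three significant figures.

V₂ ≈ 0.000832 m³

Convert: T₁ = 352.0 K.
From PV = nRT: V₁ = nRT₁/P₁ = 0.002000 m³.
Isothermal, so P V is constant: T₂ = T₁; V₂ = V₁·(P₁/P₂) = 0.0008319 m³.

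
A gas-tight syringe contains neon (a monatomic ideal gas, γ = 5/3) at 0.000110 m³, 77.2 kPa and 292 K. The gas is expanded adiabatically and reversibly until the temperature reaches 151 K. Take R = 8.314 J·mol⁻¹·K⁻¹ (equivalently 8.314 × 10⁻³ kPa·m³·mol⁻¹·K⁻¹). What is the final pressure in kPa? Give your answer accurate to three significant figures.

P₂ ≈ 14.8 kPa

Adiabatic (γ = 5/3), T V^(γ−1) and P V^γ constant: P₂ = P₁·(T₂/T₁)^(γ/(γ−1)) = 14.85 kPa; V₂ = V₁·(T₁/T₂)^(1/(γ−1)) = 0.0002958 m³.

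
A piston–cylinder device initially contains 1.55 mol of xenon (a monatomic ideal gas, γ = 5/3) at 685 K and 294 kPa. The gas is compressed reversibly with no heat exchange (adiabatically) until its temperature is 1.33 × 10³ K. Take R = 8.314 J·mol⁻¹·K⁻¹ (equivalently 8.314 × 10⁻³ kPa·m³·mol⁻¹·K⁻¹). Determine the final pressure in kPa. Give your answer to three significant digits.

From PV = nRT: V₁ = nRT₁/P₁ = 0.03003 m³.
Reversible adiabatic, γ = 5/3: P₂ = P₁·(T₂/T₁)^(γ/(γ−1)) = 1544 kPa; V₂ = V₁·(T₁/T₂)^(1/(γ−1)) = 0.01110 m³.

P₂ ≈ 1.54e+03 kPa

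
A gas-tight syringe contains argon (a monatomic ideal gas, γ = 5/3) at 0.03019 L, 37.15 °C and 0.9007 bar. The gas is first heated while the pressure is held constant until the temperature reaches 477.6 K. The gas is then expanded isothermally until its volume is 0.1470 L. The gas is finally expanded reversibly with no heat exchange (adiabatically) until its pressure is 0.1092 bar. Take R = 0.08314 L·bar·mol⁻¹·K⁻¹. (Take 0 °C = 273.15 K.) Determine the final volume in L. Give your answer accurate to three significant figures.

V₄ ≈ 0.261 L

Convert: T₁ = 310.3 K.
Isobaric, so V/T is constant: P₂ = P₁; V₂ = V₁·(T₂/T₁) = 0.04647 L.
Isothermal, so P V is constant: T₃ = T₂; P₃ = P₂·(V₂/V₃) = 0.2847 bar.
Reversible adiabatic, γ = 5/3: T₄ = T₃·(P₄/P₃)^((γ−1)/γ) = 325.5 K; V₄ = V₃·(P₃/P₄)^(1/γ) = 0.2612 L.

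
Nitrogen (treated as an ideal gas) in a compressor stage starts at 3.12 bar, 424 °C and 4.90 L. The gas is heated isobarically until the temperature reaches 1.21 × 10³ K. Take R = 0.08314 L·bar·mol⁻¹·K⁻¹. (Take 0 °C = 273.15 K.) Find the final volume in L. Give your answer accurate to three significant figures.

V₂ ≈ 8.50 L

Convert: T₁ = 697.1 K.
P constant ⇒ V ∝ T: P₂ = P₁; V₂ = V₁·(T₂/T₁) = 8.505 L.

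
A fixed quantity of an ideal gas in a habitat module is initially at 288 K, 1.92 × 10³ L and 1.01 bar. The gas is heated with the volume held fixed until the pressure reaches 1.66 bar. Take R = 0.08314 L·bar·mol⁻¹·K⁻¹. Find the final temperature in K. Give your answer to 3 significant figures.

Isochoric, so P/T is constant: V₂ = V₁; T₂ = T₁·(P₂/P₁) = 473.3 K.

T₂ ≈ 473 K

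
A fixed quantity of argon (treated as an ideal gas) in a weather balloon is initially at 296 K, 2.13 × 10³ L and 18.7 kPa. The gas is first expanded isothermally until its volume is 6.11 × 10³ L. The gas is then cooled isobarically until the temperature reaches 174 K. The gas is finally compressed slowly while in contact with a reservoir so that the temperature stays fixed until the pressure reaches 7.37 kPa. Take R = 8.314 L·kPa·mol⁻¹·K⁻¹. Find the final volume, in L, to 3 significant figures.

Isothermal, so P V is constant: T₂ = T₁; P₂ = P₁·(V₁/V₂) = 6.519 kPa.
P constant ⇒ V ∝ T: P₃ = P₂; V₃ = V₂·(T₃/T₂) = 3592 L.
T constant ⇒ Boyle's law P V = const: T₄ = T₃; V₄ = V₃·(P₃/P₄) = 3177 L.

V₄ ≈ 3.18e+03 L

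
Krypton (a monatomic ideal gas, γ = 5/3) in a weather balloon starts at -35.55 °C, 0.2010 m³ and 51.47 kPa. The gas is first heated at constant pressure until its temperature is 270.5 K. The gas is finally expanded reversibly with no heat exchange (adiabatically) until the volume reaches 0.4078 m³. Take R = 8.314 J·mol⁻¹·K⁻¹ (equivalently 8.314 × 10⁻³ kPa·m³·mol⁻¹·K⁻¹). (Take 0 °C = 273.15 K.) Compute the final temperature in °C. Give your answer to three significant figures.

T₃ ≈ -89.1 °C

Convert: T₁ = 237.6 K.
P constant ⇒ V ∝ T: P₂ = P₁; V₂ = V₁·(T₂/T₁) = 0.2288 m³.
Reversible adiabatic, γ = 5/3: T₃ = T₂·(V₂/V₃)^(γ−1) = 184.0 K; P₃ = P₂·(V₂/V₃)^γ = 19.65 kPa.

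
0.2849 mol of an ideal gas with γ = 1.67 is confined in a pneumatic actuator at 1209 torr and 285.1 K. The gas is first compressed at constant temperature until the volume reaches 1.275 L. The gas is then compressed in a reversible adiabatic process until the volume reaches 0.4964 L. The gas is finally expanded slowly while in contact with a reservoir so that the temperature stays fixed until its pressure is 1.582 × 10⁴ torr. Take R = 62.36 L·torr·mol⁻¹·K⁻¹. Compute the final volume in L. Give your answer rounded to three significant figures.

V₄ ≈ 0.602 L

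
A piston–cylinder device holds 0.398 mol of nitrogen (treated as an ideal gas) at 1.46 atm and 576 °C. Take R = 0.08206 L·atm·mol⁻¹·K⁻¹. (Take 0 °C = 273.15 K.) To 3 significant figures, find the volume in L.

V ≈ 19.0 L

Convert: T = 849.15 K.
PV = nRT ⇒ V = nRT/P = (0.398 × 0.08206 × 849.15) / 1.46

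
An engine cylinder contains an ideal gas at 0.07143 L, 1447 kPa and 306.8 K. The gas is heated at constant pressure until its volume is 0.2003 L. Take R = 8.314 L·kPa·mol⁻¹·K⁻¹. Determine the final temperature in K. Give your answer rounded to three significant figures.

T₂ ≈ 860 K

P constant ⇒ V ∝ T: P₂ = P₁; T₂ = T₁·(V₂/V₁) = 860.3 K.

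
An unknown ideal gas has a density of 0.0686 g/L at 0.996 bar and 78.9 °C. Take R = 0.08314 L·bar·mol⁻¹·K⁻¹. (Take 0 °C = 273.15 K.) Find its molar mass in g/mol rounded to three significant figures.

ρ = PM/(RT) ⇒ M = ρRT/P = (0.0686 × 0.08314 × 352.0) / 0.996

M ≈ 2.02 g/mol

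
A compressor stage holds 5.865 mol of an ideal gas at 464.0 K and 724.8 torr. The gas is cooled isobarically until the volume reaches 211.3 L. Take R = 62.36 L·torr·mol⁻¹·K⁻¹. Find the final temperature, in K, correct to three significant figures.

From PV = nRT: V₁ = nRT₁/P₁ = 234.1 L.
P constant ⇒ V ∝ T: P₂ = P₁; T₂ = T₁·(V₂/V₁) = 418.7 K.

T₂ ≈ 419 K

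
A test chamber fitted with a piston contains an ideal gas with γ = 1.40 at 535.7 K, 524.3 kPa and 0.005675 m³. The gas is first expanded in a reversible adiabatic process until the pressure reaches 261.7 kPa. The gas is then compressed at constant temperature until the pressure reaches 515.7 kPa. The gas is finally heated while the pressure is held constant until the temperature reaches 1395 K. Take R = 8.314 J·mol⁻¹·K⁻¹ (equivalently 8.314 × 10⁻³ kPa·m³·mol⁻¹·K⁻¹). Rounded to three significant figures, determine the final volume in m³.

Reversible adiabatic, γ = 1.40: T₂ = T₁·(P₂/P₁)^((γ−1)/γ) = 439.2 K; V₂ = V₁·(P₁/P₂)^(1/γ) = 0.009322 m³.
Isothermal, so P V is constant: T₃ = T₂; V₃ = V₂·(P₂/P₃) = 0.004731 m³.
Isobaric, so V/T is constant: P₄ = P₃; V₄ = V₃·(T₄/T₃) = 0.01502 m³.

V₄ ≈ 0.0150 m³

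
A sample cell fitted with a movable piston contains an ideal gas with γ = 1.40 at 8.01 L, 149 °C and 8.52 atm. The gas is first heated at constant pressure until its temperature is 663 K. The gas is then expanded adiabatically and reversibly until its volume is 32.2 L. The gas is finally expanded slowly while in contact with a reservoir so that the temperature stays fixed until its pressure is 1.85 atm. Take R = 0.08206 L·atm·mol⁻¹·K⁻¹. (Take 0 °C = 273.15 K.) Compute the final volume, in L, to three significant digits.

V₄ ≈ 39.8 L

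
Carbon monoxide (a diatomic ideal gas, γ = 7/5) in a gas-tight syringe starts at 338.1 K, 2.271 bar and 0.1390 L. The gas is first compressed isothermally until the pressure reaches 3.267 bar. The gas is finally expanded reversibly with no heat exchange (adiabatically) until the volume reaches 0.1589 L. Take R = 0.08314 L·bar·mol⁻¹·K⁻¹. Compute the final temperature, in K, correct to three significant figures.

Isothermal, so P V is constant: T₂ = T₁; V₂ = V₁·(P₁/P₂) = 0.09662 L.
Reversible adiabatic, γ = 7/5: T₃ = T₂·(V₂/V₃)^(γ−1) = 277.1 K; P₃ = P₂·(V₂/V₃)^γ = 1.628 bar.

T₃ ≈ 277 K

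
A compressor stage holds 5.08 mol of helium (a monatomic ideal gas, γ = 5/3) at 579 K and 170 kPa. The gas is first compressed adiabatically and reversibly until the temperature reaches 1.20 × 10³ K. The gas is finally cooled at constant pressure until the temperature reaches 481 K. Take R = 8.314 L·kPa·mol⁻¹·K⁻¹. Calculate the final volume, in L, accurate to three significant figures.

From PV = nRT: V₁ = nRT₁/P₁ = 143.8 L.
Adiabatic (γ = 5/3), T V^(γ−1) and P V^γ constant: P₂ = P₁·(T₂/T₁)^(γ/(γ−1)) = 1051 kPa; V₂ = V₁·(T₁/T₂)^(1/(γ−1)) = 48.21 L.
P constant ⇒ V ∝ T: P₃ = P₂; V₃ = V₂·(T₃/T₂) = 19.32 L.

V₃ ≈ 19.3 L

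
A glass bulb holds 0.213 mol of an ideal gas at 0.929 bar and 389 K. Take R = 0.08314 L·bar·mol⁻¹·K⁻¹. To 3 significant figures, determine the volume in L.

V ≈ 7.42 L

PV = nRT ⇒ V = nRT/P = (0.213 × 0.08314 × 389) / 0.929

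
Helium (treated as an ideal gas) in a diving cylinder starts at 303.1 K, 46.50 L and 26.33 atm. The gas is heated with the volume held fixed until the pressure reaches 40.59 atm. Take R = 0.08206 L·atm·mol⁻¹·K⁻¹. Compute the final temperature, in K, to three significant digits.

V constant ⇒ P ∝ T: V₂ = V₁; T₂ = T₁·(P₂/P₁) = 467.3 K.

T₂ ≈ 467 K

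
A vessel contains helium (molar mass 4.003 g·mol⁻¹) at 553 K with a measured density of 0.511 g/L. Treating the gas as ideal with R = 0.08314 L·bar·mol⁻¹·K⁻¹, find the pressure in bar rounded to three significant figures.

P ≈ 5.87 bar

ρ = PM/(RT) ⇒ P = ρRT/M = (0.511 × 0.08314 × 553.0) / 4.003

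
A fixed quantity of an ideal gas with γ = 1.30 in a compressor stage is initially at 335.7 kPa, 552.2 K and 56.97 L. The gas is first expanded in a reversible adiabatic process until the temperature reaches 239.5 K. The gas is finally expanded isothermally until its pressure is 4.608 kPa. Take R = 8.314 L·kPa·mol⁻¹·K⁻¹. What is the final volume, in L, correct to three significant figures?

Adiabatic (γ = 1.30), T V^(γ−1) and P V^γ constant: P₂ = P₁·(T₂/T₁)^(γ/(γ−1)) = 8.992 kPa; V₂ = V₁·(T₁/T₂)^(1/(γ−1)) = 922.5 L.
Isothermal, so P V is constant: T₃ = T₂; V₃ = V₂·(P₂/P₃) = 1800 L.

V₃ ≈ 1.80e+03 L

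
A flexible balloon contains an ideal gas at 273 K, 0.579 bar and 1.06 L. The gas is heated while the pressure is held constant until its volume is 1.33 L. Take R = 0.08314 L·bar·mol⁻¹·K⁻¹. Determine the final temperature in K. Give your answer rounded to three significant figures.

T₂ ≈ 343 K

P constant ⇒ V ∝ T: P₂ = P₁; T₂ = T₁·(V₂/V₁) = 342.5 K.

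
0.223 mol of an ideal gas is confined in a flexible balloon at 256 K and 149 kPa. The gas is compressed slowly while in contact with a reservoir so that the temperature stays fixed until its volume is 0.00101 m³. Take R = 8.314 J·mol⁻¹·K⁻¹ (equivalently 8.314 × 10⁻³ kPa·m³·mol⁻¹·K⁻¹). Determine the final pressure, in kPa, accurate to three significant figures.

P₂ ≈ 470 kPa

From PV = nRT: V₁ = nRT₁/P₁ = 0.003185 m³.
T constant ⇒ Boyle's law P V = const: T₂ = T₁; P₂ = P₁·(V₁/V₂) = 469.9 kPa.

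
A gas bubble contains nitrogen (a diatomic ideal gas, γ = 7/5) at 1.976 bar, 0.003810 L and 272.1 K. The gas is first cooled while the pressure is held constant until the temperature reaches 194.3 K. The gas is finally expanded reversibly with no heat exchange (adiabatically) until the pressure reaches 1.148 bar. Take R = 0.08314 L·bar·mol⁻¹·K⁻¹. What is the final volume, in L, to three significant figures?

V₃ ≈ 0.00401 L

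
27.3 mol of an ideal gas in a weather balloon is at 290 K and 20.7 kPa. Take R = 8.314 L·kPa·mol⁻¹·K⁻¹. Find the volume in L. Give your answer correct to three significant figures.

V ≈ 3.18e+03 L

PV = nRT ⇒ V = nRT/P = (27.3 × 8.314 × 290) / 20.7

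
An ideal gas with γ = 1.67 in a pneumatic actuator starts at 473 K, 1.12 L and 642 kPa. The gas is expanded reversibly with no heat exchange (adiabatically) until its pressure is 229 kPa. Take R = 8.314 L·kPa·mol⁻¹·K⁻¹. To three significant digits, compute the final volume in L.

Reversible adiabatic, γ = 1.67: T₂ = T₁·(P₂/P₁)^((γ−1)/γ) = 312.8 K; V₂ = V₁·(P₁/P₂)^(1/γ) = 2.076 L.

V₂ ≈ 2.08 L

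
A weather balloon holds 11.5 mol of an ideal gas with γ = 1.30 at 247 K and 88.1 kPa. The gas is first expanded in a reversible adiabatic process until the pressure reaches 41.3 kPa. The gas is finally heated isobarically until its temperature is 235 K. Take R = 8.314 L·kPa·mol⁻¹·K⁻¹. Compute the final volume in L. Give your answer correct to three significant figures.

V₃ ≈ 544 L

From PV = nRT: V₁ = nRT₁/P₁ = 268.1 L.
Reversible adiabatic, γ = 1.30: T₂ = T₁·(P₂/P₁)^((γ−1)/γ) = 207.4 K; V₂ = V₁·(P₁/P₂)^(1/γ) = 480.1 L.
Isobaric, so V/T is constant: P₃ = P₂; V₃ = V₂·(T₃/T₂) = 544.0 L.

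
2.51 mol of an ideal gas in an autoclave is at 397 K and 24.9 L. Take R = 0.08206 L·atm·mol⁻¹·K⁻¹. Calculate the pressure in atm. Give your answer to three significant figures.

PV = nRT ⇒ P = nRT/V = (2.51 × 0.08206 × 397) / 24.9

P ≈ 3.28 atm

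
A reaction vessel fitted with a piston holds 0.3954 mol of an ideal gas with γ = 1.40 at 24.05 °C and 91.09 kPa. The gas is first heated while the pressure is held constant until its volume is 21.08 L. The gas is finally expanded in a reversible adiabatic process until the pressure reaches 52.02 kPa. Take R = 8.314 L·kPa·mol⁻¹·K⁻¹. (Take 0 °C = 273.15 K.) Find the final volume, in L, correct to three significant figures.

V₃ ≈ 31.5 L

Convert: T₁ = 297.2 K.
From PV = nRT: V₁ = nRT₁/P₁ = 10.73 L.
Isobaric, so V/T is constant: P₂ = P₁; T₂ = T₁·(V₂/V₁) = 584.1 K.
Adiabatic (γ = 1.40), T V^(γ−1) and P V^γ constant: T₃ = T₂·(P₃/P₂)^((γ−1)/γ) = 497.7 K; V₃ = V₂·(P₂/P₃)^(1/γ) = 31.45 L.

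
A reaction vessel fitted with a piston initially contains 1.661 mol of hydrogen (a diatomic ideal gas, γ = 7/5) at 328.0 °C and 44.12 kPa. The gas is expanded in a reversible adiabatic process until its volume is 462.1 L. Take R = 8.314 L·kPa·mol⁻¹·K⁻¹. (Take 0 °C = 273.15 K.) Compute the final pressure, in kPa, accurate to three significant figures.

Convert: T₁ = 601.1 K.
From PV = nRT: V₁ = nRT₁/P₁ = 188.2 L.
Adiabatic (γ = 7/5), T V^(γ−1) and P V^γ constant: T₂ = T₁·(V₁/V₂)^(γ−1) = 419.7 K; P₂ = P₁·(V₁/V₂)^γ = 12.54 kPa.

P₂ ≈ 12.5 kPa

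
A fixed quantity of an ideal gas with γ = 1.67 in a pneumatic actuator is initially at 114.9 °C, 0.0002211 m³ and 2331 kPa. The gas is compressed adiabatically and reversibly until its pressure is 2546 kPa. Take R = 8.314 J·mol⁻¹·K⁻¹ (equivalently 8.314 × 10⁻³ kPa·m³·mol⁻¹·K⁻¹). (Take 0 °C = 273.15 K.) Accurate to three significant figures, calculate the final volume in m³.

V₂ ≈ 0.000210 m³

Convert: T₁ = 388.0 K.
Reversible adiabatic, γ = 1.67: T₂ = T₁·(P₂/P₁)^((γ−1)/γ) = 402.0 K; V₂ = V₁·(P₁/P₂)^(1/γ) = 0.0002097 m³.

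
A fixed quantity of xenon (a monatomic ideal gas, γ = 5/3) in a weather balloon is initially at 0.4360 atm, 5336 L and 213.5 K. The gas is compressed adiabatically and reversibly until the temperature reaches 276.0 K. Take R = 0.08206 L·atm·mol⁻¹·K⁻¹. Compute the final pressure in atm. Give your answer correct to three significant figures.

P₂ ≈ 0.828 atm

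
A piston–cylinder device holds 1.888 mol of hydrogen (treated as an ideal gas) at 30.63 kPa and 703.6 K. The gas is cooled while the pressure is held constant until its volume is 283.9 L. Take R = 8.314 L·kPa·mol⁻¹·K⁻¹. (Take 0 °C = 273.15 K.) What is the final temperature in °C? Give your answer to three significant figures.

T₂ ≈ 281 °C

From PV = nRT: V₁ = nRT₁/P₁ = 360.6 L.
P constant ⇒ V ∝ T: P₂ = P₁; T₂ = T₁·(V₂/V₁) = 554.0 K.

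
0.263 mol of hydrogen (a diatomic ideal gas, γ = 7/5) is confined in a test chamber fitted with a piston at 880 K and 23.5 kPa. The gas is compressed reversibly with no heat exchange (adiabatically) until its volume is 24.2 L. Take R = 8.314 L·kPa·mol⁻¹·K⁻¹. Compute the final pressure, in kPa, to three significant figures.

P₂ ≈ 129 kPa

From PV = nRT: V₁ = nRT₁/P₁ = 81.88 L.
Adiabatic (γ = 7/5), T V^(γ−1) and P V^γ constant: T₂ = T₁·(V₁/V₂)^(γ−1) = 1433 K; P₂ = P₁·(V₁/V₂)^γ = 129.5 kPa.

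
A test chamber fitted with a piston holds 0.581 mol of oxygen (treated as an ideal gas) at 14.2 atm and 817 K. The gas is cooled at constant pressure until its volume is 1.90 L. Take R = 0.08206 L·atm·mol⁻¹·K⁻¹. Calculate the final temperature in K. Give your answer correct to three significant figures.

From PV = nRT: V₁ = nRT₁/P₁ = 2.743 L.
Isobaric, so V/T is constant: P₂ = P₁; T₂ = T₁·(V₂/V₁) = 565.9 K.

T₂ ≈ 566 K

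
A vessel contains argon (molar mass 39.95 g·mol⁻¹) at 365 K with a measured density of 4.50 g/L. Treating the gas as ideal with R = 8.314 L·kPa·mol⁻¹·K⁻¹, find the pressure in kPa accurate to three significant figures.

ρ = PM/(RT) ⇒ P = ρRT/M = (4.50 × 8.314 × 365.0) / 39.95

P ≈ 342 kPa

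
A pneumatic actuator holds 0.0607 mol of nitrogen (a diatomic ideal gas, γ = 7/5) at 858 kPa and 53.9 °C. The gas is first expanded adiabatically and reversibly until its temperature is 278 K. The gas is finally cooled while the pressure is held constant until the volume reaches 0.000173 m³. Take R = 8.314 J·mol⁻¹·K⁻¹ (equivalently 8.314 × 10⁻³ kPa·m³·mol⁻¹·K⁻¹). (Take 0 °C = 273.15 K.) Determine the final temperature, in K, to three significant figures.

Convert: T₁ = 327.0 K.
From PV = nRT: V₁ = nRT₁/P₁ = 0.0001924 m³.
Reversible adiabatic, γ = 7/5: P₂ = P₁·(T₂/T₁)^(γ/(γ−1)) = 485.8 kPa; V₂ = V₁·(T₁/T₂)^(1/(γ−1)) = 0.0002888 m³.
P constant ⇒ V ∝ T: P₃ = P₂; T₃ = T₂·(V₃/V₂) = 166.5 K.

T₃ ≈ 167 K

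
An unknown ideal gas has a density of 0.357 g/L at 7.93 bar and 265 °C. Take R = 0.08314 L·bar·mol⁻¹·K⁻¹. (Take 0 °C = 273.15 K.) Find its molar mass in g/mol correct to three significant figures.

M ≈ 2.01 g/mol

ρ = PM/(RT) ⇒ M = ρRT/P = (0.357 × 0.08314 × 538.1) / 7.93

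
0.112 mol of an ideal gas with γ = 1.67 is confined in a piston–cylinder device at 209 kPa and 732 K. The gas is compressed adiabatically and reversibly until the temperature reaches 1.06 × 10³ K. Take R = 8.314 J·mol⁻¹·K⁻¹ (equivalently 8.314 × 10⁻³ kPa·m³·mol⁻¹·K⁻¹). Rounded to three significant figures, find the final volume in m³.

V₂ ≈ 0.00188 m³

From PV = nRT: V₁ = nRT₁/P₁ = 0.003261 m³.
Reversible adiabatic, γ = 1.67: P₂ = P₁·(T₂/T₁)^(γ/(γ−1)) = 525.9 kPa; V₂ = V₁·(T₁/T₂)^(1/(γ−1)) = 0.001877 m³.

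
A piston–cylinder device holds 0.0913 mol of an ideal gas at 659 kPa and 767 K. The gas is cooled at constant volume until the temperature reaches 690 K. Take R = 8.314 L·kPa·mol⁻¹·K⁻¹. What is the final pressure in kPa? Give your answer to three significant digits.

From PV = nRT: V₁ = nRT₁/P₁ = 0.8835 L.
V constant ⇒ P ∝ T: V₂ = V₁; P₂ = P₁·(T₂/T₁) = 592.8 kPa.

P₂ ≈ 593 kPa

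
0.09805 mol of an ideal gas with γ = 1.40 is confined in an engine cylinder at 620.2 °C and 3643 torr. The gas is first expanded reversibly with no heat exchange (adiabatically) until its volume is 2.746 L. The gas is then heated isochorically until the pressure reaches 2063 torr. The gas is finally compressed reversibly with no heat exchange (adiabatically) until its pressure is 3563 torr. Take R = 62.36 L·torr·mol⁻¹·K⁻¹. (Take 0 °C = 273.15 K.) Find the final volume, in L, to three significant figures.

V₄ ≈ 1.86 L

Convert: T₁ = 893.4 K.
From PV = nRT: V₁ = nRT₁/P₁ = 1.499 L.
Reversible adiabatic, γ = 1.40: T₂ = T₁·(V₁/V₂)^(γ−1) = 701.3 K; P₂ = P₁·(V₁/V₂)^γ = 1562 torr.
Isochoric, so P/T is constant: V₃ = V₂; T₃ = T₂·(P₃/P₂) = 926.5 K.
Reversible adiabatic, γ = 1.40: T₄ = T₃·(P₄/P₃)^((γ−1)/γ) = 1083 K; V₄ = V₃·(P₃/P₄)^(1/γ) = 1.859 L.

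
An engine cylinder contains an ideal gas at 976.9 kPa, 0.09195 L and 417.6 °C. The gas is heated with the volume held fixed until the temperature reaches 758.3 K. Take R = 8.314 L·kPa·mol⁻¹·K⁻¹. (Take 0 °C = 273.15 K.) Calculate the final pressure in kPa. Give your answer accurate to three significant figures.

P₂ ≈ 1.07e+03 kPa

Convert: T₁ = 690.8 K.
V constant ⇒ P ∝ T: V₂ = V₁; P₂ = P₁·(T₂/T₁) = 1072 kPa.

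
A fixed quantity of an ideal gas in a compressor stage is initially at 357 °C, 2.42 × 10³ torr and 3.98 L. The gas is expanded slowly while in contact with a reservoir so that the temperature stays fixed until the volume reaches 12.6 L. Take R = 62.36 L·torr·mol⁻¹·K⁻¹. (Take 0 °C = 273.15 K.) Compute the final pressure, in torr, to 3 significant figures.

P₂ ≈ 764 torr

Convert: T₁ = 630.1 K.
Isothermal, so P V is constant: T₂ = T₁; P₂ = P₁·(V₁/V₂) = 764.4 torr.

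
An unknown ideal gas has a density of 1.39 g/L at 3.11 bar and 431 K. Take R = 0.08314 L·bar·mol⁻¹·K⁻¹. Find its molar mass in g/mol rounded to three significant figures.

M ≈ 16.0 g/mol

ρ = PM/(RT) ⇒ M = ρRT/P = (1.39 × 0.08314 × 431.0) / 3.11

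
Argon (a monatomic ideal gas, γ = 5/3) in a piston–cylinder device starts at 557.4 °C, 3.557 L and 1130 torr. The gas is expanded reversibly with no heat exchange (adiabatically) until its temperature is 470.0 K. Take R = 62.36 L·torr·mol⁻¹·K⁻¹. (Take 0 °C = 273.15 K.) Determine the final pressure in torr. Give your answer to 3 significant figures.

Convert: T₁ = 830.5 K.
Adiabatic (γ = 5/3), T V^(γ−1) and P V^γ constant: P₂ = P₁·(T₂/T₁)^(γ/(γ−1)) = 272.2 torr; V₂ = V₁·(T₁/T₂)^(1/(γ−1)) = 8.356 L.

P₂ ≈ 272 torr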